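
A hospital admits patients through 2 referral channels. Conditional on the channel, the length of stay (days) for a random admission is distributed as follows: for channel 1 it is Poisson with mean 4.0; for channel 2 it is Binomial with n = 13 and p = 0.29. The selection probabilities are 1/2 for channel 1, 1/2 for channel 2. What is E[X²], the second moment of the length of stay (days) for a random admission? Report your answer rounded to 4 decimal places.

For each component E[X²] = Var + (mean)², giving 1: 20; 2: 16.8896.
Overall E[X²] = 0.5·20 + 0.5·16.8896 = 18.4448.

18.4448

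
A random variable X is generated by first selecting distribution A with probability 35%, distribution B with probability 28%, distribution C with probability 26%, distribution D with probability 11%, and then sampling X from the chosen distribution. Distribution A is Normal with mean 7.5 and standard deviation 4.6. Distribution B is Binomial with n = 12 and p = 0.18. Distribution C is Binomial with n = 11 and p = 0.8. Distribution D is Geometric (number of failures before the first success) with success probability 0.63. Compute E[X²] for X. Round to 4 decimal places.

49.6283

For each component E[X²] = Var + (mean)², giving A: 77.41; B: 6.4368; C: 79.2; D: 1.27715.
Overall E[X²] = 0.35·77.41 + 0.28·6.4368 + 0.26·79.2 + 0.11·1.27715 = 49.6283.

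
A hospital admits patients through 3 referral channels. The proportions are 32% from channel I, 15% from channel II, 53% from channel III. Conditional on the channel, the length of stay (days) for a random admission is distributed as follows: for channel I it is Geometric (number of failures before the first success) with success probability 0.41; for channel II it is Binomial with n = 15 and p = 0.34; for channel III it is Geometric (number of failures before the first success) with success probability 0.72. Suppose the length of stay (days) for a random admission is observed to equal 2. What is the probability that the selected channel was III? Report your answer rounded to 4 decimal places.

Likelihoods P(X=2 | ·): I: 0.142721; II: 0.0547291; III: 0.056448.
Posterior ∝ prior × likelihood. Numerator for III: 0.53·0.056448 = 0.0299174.
Normalizing constant: 0.32·0.142721 + 0.15·0.0547291 + 0.53·0.056448 = 0.0837975.
P(III | observation) = 0.0299174 / 0.0837975 = 0.357021.

0.3570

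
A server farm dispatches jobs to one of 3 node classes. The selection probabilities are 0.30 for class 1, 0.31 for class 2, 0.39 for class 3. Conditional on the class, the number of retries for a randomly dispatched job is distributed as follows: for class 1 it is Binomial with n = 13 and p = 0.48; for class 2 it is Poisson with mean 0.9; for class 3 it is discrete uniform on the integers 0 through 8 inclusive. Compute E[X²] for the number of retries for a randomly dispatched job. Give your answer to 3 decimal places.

For each component E[X²] = Var + (mean)², giving 1: 42.1824; 2: 1.71; 3: 22.6667.
Overall E[X²] = 0.3·42.1824 + 0.31·1.71 + 0.39·22.6667 = 22.0248.

22.025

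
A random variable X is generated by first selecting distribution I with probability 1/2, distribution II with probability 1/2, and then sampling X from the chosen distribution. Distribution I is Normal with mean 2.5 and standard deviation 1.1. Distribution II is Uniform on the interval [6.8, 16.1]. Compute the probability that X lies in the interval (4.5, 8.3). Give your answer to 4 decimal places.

0.0979

Conditional on each component, P(4.5 < X < 8.3): I: 0.0345181; II: 0.16129.
By total probability, P(4.5 < X < 8.3) = 0.5·0.0345181 + 0.5·0.16129 = 0.0979042.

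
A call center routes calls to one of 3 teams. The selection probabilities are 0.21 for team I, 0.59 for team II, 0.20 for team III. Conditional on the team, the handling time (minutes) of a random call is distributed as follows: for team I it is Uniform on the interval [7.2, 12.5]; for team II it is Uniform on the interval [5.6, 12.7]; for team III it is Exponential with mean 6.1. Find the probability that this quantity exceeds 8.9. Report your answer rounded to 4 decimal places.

Conditional on each team, P(X > 8.9): I: 0.679245; II: 0.535211; III: 0.232465.
By total probability, P(X > 8.9) = 0.21·0.679245 + 0.59·0.535211 + 0.2·0.232465 = 0.504909.

0.5049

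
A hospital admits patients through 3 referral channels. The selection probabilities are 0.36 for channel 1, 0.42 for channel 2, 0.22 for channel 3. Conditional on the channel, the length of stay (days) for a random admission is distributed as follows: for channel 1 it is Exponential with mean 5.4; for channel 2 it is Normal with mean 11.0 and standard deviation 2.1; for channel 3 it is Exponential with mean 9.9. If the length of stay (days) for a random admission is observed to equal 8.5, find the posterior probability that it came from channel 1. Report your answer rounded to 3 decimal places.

0.221

Likelihoods f(8.5 | ·): 1: 0.0383702; 2: 0.0935282; 3: 0.0428041.
Posterior ∝ prior × likelihood. Numerator for 1: 0.36·0.0383702 = 0.0138133.
Normalizing constant: 0.36·0.0383702 + 0.42·0.0935282 + 0.22·0.0428041 = 0.062512.
P(1 | observation) = 0.0138133 / 0.062512 = 0.22097.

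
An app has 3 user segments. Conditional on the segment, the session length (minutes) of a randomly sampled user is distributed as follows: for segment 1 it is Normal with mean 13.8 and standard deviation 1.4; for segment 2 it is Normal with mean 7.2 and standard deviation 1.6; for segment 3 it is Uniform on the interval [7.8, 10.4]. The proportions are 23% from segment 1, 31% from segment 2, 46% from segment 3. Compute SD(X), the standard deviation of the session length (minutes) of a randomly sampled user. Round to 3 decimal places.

Per component, 1: μ=13.8, E[X²]=192.4; 2: μ=7.2, E[X²]=54.4; 3: μ=9.1, E[X²]=83.3733.
E[X] = 0.23·13.8 + 0.31·7.2 + 0.46·9.1 = 9.592.
E[X²] = 0.23·192.4 + 0.31·54.4 + 0.46·83.3733 = 99.4677.
Var(X) = E[X²] − (E[X])² = 99.4677 − 92.0065 = 7.46127.
SD(X) = √7.46127 = 2.73153.

2.732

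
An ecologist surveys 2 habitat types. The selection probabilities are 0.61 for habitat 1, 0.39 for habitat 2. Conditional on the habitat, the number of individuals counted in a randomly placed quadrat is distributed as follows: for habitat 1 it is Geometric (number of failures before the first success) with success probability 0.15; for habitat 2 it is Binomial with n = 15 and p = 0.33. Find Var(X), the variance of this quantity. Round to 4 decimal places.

Per component, 1: μ=5.66667, E[X²]=69.8889; 2: μ=4.95, E[X²]=27.819.
E[X] = 0.61·5.66667 + 0.39·4.95 = 5.38717.
E[X²] = 0.61·69.8889 + 0.39·27.819 = 53.4816.
Var(X) = E[X²] − (E[X])² = 53.4816 − 29.0216 = 24.4601.

24.4601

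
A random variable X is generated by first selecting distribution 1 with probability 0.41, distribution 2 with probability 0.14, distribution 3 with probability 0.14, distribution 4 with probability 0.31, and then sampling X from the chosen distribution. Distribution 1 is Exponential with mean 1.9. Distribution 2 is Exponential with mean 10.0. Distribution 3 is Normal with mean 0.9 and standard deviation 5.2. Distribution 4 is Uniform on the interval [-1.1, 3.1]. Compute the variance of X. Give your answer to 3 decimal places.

28.787

Per component, 1: μ=1.9, E[X²]=7.22; 2: μ=10, E[X²]=200; 3: μ=0.9, E[X²]=27.85; 4: μ=1, E[X²]=2.47.
E[X] = 0.41·1.9 + 0.14·10 + 0.14·0.9 + 0.31·1 = 2.615.
E[X²] = 0.41·7.22 + 0.14·200 + 0.14·27.85 + 0.31·2.47 = 35.6249.
Var(X) = E[X²] − (E[X])² = 35.6249 − 6.83823 = 28.7867.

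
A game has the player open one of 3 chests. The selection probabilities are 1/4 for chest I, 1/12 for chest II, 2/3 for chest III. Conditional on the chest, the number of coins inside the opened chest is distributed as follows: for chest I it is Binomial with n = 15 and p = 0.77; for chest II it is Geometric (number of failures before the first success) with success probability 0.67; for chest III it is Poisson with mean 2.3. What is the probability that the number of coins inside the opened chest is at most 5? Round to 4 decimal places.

Conditional on each chest, P(X ≤ 5): I: 0.000387333; II: 0.998709; III: 0.970024.
By total probability, P(X ≤ 5) = 0.25·0.000387333 + 0.0833333·0.998709 + 0.666667·0.970024 = 0.730005.

0.7300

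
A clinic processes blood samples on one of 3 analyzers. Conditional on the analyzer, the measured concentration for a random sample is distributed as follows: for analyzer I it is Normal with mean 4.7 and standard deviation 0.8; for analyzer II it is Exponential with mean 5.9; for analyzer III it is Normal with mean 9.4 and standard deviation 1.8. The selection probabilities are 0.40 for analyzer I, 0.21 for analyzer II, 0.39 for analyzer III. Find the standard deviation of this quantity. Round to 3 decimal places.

Per component, I: μ=4.7, E[X²]=22.73; II: μ=5.9, E[X²]=69.62; III: μ=9.4, E[X²]=91.6.
E[X] = 0.4·4.7 + 0.21·5.9 + 0.39·9.4 = 6.785.
E[X²] = 0.4·22.73 + 0.21·69.62 + 0.39·91.6 = 59.4362.
Var(X) = E[X²] − (E[X])² = 59.4362 − 46.0362 = 13.4.
SD(X) = √13.4 = 3.6606.

3.661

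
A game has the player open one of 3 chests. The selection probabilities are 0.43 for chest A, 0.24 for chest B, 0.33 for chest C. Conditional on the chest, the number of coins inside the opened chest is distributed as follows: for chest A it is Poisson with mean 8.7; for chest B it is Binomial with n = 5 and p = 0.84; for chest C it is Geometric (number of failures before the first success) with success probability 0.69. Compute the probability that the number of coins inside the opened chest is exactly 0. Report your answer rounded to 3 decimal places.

0.228

Conditional on each chest, P(X = 0): A: 0.000166586; B: 0.000104858; C: 0.69.
By total probability, P(X = 0) = 0.43·0.000166586 + 0.24·0.000104858 + 0.33·0.69 = 0.227797.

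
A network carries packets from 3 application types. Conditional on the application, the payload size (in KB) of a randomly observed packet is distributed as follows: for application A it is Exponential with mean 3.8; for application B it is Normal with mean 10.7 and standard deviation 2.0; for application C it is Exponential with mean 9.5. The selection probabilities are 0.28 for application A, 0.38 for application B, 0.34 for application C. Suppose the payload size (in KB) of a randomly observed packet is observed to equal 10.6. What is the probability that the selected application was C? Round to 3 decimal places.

0.128

Likelihoods f(10.6 | ·): A: 0.016172; B: 0.199222; C: 0.0344902.
Posterior ∝ prior × likelihood. Numerator for C: 0.34·0.0344902 = 0.0117267.
Normalizing constant: 0.28·0.016172 + 0.38·0.199222 + 0.34·0.0344902 = 0.0919592.
P(C | observation) = 0.0117267 / 0.0919592 = 0.12752.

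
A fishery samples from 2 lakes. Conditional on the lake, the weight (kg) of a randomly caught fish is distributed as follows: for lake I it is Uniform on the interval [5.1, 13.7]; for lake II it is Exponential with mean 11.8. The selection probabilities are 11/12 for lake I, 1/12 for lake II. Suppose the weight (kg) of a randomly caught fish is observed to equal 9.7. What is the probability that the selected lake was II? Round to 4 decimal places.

Likelihoods f(9.7 | ·): I: 0.116279; II: 0.0372489.
Posterior ∝ prior × likelihood. Numerator for II: 0.0833333·0.0372489 = 0.00310407.
Normalizing constant: 0.916667·0.116279 + 0.0833333·0.0372489 = 0.109693.
P(II | observation) = 0.00310407 / 0.109693 = 0.0282978.

0.0283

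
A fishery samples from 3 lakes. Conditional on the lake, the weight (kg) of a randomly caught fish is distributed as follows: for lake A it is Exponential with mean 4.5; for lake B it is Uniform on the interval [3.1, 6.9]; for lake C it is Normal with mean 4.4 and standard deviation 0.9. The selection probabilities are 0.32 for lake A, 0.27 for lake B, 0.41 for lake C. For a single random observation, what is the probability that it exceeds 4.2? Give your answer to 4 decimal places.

Conditional on each lake, P(X > 4.2): A: 0.393241; B: 0.710526; C: 0.58793.
By total probability, P(X > 4.2) = 0.32·0.393241 + 0.27·0.710526 + 0.41·0.58793 = 0.55873.

0.5587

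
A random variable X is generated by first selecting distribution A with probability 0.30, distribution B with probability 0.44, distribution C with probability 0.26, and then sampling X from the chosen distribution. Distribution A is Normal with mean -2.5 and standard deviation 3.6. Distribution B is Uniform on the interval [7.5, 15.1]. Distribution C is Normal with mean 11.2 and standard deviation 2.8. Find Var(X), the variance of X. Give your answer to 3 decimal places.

Per component, A: μ=-2.5, E[X²]=19.21; B: μ=11.3, E[X²]=132.503; C: μ=11.2, E[X²]=133.28.
E[X] = 0.3·-2.5 + 0.44·11.3 + 0.26·11.2 = 7.134.
E[X²] = 0.3·19.21 + 0.44·132.503 + 0.26·133.28 = 98.7173.
Var(X) = E[X²] − (E[X])² = 98.7173 − 50.894 = 47.8233.

47.823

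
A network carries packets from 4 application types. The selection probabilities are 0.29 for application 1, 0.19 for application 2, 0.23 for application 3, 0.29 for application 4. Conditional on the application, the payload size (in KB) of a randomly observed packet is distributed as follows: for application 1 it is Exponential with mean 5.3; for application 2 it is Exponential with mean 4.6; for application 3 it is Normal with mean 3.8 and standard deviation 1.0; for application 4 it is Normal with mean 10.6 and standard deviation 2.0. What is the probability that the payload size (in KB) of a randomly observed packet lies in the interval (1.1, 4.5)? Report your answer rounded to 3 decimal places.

0.364

Conditional on each application, P(1.1 < X < 4.5): 1: 0.384757; 2: 0.411348; 3: 0.754569; 4: 0.00114319.
By total probability, P(1.1 < X < 4.5) = 0.29·0.384757 + 0.19·0.411348 + 0.23·0.754569 + 0.29·0.00114319 = 0.363618.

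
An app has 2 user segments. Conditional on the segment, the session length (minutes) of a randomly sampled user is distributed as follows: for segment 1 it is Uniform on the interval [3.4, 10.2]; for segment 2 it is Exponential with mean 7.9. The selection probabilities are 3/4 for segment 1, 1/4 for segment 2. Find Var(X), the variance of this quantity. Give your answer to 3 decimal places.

18.719

Per component, 1: μ=6.8, E[X²]=50.0933; 2: μ=7.9, E[X²]=124.82.
E[X] = 0.75·6.8 + 0.25·7.9 = 7.075.
E[X²] = 0.75·50.0933 + 0.25·124.82 = 68.775.
Var(X) = E[X²] − (E[X])² = 68.775 − 50.0556 = 18.7194.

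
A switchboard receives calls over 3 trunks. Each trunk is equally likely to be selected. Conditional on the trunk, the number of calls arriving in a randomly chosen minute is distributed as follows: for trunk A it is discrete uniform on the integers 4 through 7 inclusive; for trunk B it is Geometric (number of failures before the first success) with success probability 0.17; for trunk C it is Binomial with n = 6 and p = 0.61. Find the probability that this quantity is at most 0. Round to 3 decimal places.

0.058

Conditional on each trunk, P(X ≤ 0): A: 0; B: 0.17; C: 0.00351874.
By total probability, P(X ≤ 0) = 0.333333·0 + 0.333333·0.17 + 0.333333·0.00351874 = 0.0578396.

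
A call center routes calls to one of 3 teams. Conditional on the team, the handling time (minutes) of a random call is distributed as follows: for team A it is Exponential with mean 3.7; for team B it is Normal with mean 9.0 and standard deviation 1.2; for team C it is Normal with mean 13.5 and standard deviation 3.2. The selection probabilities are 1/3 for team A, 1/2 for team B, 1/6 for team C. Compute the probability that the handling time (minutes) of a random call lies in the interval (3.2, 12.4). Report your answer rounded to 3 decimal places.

Conditional on each team, P(3.2 < X < 12.4): A: 0.386071; B: 0.997696; C: 0.364873.
By total probability, P(3.2 < X < 12.4) = 0.333333·0.386071 + 0.5·0.997696 + 0.166667·0.364873 = 0.688351.

0.688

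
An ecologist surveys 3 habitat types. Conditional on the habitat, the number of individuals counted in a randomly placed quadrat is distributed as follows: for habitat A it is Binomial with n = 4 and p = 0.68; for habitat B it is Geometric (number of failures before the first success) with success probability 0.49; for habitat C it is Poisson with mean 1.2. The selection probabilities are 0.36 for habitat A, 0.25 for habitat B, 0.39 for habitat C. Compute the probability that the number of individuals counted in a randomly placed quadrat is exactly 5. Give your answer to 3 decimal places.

Conditional on each habitat, P(X = 5): A: 0; B: 0.0169062; C: 0.00624556.
By total probability, P(X = 5) = 0.36·0 + 0.25·0.0169062 + 0.39·0.00624556 = 0.00666233.

0.007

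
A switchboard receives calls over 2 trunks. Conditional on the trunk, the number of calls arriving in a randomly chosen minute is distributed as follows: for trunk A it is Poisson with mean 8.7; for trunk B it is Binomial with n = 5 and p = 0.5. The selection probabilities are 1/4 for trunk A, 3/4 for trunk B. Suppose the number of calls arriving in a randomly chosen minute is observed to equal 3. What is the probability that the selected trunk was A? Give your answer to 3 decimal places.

0.019

Likelihoods P(X=3 | ·): A: 0.0182829; B: 0.3125.
Posterior ∝ prior × likelihood. Numerator for A: 0.25·0.0182829 = 0.00457072.
Normalizing constant: 0.25·0.0182829 + 0.75·0.3125 = 0.238946.
P(A | observation) = 0.00457072 / 0.238946 = 0.0191287.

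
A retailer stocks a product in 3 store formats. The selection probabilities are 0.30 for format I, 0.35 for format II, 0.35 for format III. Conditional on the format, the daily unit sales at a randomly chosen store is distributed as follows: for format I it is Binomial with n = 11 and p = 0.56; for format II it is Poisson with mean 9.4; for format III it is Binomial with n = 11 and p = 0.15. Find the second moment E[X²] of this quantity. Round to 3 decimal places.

47.857

For each component E[X²] = Var + (mean)², giving I: 40.656; II: 97.76; III: 4.125.
Overall E[X²] = 0.3·40.656 + 0.35·97.76 + 0.35·4.125 = 47.8565.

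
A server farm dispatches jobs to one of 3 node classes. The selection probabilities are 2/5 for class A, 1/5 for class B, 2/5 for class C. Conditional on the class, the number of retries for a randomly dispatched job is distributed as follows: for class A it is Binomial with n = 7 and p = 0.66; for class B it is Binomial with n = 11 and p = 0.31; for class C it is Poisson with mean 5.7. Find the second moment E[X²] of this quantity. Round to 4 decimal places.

For each component E[X²] = Var + (mean)², giving A: 22.9152; B: 13.981; C: 38.19.
Overall E[X²] = 0.4·22.9152 + 0.2·13.981 + 0.4·38.19 = 27.2383.

27.2383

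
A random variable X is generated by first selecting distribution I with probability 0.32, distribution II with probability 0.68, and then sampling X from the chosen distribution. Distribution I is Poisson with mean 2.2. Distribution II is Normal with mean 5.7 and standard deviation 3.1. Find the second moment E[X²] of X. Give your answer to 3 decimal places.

30.881

For each component E[X²] = Var + (mean)², giving I: 7.04; II: 42.1.
Overall E[X²] = 0.32·7.04 + 0.68·42.1 = 30.8808.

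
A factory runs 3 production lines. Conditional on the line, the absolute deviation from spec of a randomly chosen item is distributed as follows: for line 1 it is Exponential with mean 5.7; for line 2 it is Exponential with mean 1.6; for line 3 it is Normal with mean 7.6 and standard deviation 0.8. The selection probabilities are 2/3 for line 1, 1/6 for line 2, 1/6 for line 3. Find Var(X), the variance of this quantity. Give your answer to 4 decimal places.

25.4622

Per component, 1: μ=5.7, E[X²]=64.98; 2: μ=1.6, E[X²]=5.12; 3: μ=7.6, E[X²]=58.4.
E[X] = 0.666667·5.7 + 0.166667·1.6 + 0.166667·7.6 = 5.33333.
E[X²] = 0.666667·64.98 + 0.166667·5.12 + 0.166667·58.4 = 53.9067.
Var(X) = E[X²] − (E[X])² = 53.9067 − 28.4444 = 25.4622.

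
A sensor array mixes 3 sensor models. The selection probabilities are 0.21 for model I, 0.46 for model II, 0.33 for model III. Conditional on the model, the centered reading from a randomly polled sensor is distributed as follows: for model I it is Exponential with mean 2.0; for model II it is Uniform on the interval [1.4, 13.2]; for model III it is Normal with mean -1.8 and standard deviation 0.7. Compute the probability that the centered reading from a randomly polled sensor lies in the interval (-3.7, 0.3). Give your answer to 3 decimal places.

0.358

Conditional on each model, P(-3.7 < X < 0.3): I: 0.139292; II: 0; III: 0.995329.
By total probability, P(-3.7 < X < 0.3) = 0.21·0.139292 + 0.46·0 + 0.33·0.995329 = 0.35771.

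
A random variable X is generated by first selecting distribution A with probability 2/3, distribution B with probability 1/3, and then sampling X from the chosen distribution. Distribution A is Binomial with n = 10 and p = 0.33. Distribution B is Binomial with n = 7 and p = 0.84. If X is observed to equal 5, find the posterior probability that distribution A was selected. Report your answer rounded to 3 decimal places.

0.542

Likelihoods P(X=5 | ·): A: 0.133151; B: 0.224831.
Posterior ∝ prior × likelihood. Numerator for A: 0.666667·0.133151 = 0.0887673.
Normalizing constant: 0.666667·0.133151 + 0.333333·0.224831 = 0.163711.
P(A | observation) = 0.0887673 / 0.163711 = 0.54222.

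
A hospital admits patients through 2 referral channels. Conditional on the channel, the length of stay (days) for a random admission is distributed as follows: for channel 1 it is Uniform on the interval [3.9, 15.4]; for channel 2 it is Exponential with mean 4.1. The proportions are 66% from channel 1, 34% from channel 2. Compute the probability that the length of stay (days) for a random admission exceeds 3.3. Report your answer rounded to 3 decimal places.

0.812

Conditional on each channel, P(X > 3.3): 1: 1; 2: 0.447142.
By total probability, P(X > 3.3) = 0.66·1 + 0.34·0.447142 = 0.812028.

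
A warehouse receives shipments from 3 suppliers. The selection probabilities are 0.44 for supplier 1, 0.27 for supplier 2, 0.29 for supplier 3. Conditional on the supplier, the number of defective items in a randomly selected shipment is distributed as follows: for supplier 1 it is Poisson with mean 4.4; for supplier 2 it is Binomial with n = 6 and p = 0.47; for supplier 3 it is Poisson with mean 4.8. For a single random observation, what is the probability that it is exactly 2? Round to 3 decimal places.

0.150

Conditional on each supplier, P(X = 2): 1: 0.118845; 2: 0.261451; 3: 0.0948067.
By total probability, P(X = 2) = 0.44·0.118845 + 0.27·0.261451 + 0.29·0.0948067 = 0.150377.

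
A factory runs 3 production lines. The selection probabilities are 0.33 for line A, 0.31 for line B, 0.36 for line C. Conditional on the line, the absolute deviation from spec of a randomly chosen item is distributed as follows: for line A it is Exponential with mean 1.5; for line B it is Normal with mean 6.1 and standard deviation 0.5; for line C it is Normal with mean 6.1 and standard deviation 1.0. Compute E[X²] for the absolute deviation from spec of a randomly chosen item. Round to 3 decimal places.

26.853

For each component E[X²] = Var + (mean)², giving A: 4.5; B: 37.46; C: 38.21.
Overall E[X²] = 0.33·4.5 + 0.31·37.46 + 0.36·38.21 = 26.8532.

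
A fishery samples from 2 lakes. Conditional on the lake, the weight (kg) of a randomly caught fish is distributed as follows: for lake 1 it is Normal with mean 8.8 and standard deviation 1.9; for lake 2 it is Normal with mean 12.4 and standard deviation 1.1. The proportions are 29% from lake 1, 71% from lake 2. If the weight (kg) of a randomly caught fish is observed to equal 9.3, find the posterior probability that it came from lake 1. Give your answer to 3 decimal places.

Likelihoods f(9.3 | ·): 1: 0.202824; 2: 0.00683757.
Posterior ∝ prior × likelihood. Numerator for 1: 0.29·0.202824 = 0.0588189.
Normalizing constant: 0.29·0.202824 + 0.71·0.00683757 = 0.0636735.
P(1 | observation) = 0.0588189 / 0.0636735 = 0.923757.

0.924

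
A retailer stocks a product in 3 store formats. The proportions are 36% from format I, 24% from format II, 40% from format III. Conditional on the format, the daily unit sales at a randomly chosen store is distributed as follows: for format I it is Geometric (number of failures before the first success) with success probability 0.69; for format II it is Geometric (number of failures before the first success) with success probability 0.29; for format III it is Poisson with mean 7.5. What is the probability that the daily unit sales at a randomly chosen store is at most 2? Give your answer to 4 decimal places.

0.5115

Conditional on each format, P(X ≤ 2): I: 0.970209; II: 0.642089; III: 0.0202567.
By total probability, P(X ≤ 2) = 0.36·0.970209 + 0.24·0.642089 + 0.4·0.0202567 = 0.511479.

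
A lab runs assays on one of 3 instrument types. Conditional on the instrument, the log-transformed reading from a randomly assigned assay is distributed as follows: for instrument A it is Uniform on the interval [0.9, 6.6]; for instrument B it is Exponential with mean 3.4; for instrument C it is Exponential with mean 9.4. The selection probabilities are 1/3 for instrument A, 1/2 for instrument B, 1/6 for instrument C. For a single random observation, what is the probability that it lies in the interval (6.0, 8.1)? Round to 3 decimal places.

0.092

Conditional on each instrument, P(6.0 < X < 8.1): A: 0.105263; B: 0.0789041; C: 0.105748.
By total probability, P(6.0 < X < 8.1) = 0.333333·0.105263 + 0.5·0.0789041 + 0.166667·0.105748 = 0.0921645.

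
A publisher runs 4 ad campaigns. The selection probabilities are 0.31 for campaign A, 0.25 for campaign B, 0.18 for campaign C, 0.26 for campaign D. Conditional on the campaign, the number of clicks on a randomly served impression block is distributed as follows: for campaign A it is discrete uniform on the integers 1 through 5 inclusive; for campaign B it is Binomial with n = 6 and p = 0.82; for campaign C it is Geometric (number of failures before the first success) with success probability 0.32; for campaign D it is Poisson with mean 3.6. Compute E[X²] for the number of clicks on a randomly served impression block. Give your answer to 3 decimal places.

15.997

For each component E[X²] = Var + (mean)², giving A: 11; B: 25.092; C: 11.1562; D: 16.56.
Overall E[X²] = 0.31·11 + 0.25·25.092 + 0.18·11.1562 + 0.26·16.56 = 15.9967.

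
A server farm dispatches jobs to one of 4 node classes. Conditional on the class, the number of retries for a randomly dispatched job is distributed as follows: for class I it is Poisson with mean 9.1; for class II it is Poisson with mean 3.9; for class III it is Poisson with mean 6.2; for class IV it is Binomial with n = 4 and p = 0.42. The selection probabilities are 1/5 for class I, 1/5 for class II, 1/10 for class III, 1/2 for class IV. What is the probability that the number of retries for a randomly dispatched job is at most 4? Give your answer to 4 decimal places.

0.6659

Conditional on each class, P(X ≤ 4): I: 0.0516822; II: 0.648365; III: 0.259177; IV: 1.
By total probability, P(X ≤ 4) = 0.2·0.0516822 + 0.2·0.648365 + 0.1·0.259177 + 0.5·1 = 0.665927.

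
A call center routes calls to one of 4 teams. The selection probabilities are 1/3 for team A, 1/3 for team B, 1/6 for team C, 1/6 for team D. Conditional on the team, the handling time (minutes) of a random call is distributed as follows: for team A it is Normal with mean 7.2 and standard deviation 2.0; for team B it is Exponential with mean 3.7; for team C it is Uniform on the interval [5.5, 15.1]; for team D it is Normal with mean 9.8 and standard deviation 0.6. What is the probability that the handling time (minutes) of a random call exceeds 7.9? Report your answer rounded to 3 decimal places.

0.452

Conditional on each team, P(X > 7.9): A: 0.363169; B: 0.118229; C: 0.75; D: 0.999229.
By total probability, P(X > 7.9) = 0.333333·0.363169 + 0.333333·0.118229 + 0.166667·0.75 + 0.166667·0.999229 = 0.452004.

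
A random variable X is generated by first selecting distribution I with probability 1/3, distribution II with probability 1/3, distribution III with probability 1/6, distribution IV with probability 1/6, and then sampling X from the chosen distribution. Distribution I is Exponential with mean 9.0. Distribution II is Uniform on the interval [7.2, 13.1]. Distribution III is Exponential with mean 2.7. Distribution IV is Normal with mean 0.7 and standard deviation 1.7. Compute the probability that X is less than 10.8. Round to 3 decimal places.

0.767

Conditional on each component, P(X < 10.8): I: 0.698806; II: 0.610169; III: 0.981684; IV: 1.
By total probability, P(X < 10.8) = 0.333333·0.698806 + 0.333333·0.610169 + 0.166667·0.981684 + 0.166667·1 = 0.766606.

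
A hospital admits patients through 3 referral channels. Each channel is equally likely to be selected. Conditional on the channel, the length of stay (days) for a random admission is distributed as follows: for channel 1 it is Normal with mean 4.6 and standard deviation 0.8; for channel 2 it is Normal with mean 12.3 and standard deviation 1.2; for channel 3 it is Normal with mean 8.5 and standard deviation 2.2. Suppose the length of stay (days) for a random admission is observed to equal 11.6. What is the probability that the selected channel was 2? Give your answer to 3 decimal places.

Likelihoods f(11.6 | ·): 1: 1.18164e-17; 2: 0.280439; 3: 0.0671945.
Posterior ∝ prior × likelihood. Numerator for 2: 0.333333·0.280439 = 0.0934797.
Normalizing constant: 0.333333·1.18164e-17 + 0.333333·0.280439 + 0.333333·0.0671945 = 0.115878.
P(2 | observation) = 0.0934797 / 0.115878 = 0.806709.

0.807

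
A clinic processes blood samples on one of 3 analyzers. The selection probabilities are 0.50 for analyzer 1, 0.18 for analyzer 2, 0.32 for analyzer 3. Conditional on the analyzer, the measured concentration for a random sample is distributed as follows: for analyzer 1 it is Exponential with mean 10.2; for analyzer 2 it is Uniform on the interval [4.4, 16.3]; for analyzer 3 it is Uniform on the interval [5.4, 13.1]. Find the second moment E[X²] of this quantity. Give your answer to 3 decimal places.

For each component E[X²] = Var + (mean)², giving 1: 208.08; 2: 118.923; 3: 90.5033.
Overall E[X²] = 0.5·208.08 + 0.18·118.923 + 0.32·90.5033 = 154.407.

154.407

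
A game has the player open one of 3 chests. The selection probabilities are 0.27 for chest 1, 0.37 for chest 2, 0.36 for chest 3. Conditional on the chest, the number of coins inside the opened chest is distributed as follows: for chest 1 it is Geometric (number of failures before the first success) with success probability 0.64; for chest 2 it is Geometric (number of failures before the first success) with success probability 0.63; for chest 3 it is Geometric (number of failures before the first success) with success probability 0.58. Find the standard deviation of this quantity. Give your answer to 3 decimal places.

1.018

Per component, 1: μ=0.5625, E[X²]=1.19531; 2: μ=0.587302, E[X²]=1.27715; 3: μ=0.724138, E[X²]=1.77289.
E[X] = 0.27·0.5625 + 0.37·0.587302 + 0.36·0.724138 = 0.629866.
E[X²] = 0.27·1.19531 + 0.37·1.27715 + 0.36·1.77289 = 1.43352.
Var(X) = E[X²] − (E[X])² = 1.43352 − 0.396731 = 1.03679.
SD(X) = √1.03679 = 1.01823.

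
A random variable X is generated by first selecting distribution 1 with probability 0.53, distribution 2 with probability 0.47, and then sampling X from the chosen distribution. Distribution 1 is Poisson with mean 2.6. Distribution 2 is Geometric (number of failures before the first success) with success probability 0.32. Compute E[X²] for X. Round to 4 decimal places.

10.2042

For each component E[X²] = Var + (mean)², giving 1: 9.36; 2: 11.1562.
Overall E[X²] = 0.53·9.36 + 0.47·11.1562 = 10.2042.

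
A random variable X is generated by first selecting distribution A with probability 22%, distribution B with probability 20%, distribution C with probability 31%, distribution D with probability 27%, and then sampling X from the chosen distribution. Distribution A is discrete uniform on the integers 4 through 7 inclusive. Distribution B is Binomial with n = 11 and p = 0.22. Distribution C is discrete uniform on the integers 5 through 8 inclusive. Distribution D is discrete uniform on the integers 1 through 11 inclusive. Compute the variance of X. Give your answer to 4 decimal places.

Per component, A: μ=5.5, E[X²]=31.5; B: μ=2.42, E[X²]=7.744; C: μ=6.5, E[X²]=43.5; D: μ=6, E[X²]=46.
E[X] = 0.22·5.5 + 0.2·2.42 + 0.31·6.5 + 0.27·6 = 5.329.
E[X²] = 0.22·31.5 + 0.2·7.744 + 0.31·43.5 + 0.27·46 = 34.3838.
Var(X) = E[X²] − (E[X])² = 34.3838 − 28.3982 = 5.98556.

5.9856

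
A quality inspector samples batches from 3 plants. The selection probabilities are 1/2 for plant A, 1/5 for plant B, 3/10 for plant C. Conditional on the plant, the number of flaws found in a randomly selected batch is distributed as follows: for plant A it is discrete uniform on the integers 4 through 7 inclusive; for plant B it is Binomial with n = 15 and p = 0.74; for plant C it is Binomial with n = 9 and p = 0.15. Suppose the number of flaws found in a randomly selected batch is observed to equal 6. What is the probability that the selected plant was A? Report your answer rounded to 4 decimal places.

0.9915

Likelihoods P(X=6 | ·): A: 0.25; B: 0.00446226; C: 0.000587602.
Posterior ∝ prior × likelihood. Numerator for A: 0.5·0.25 = 0.125.
Normalizing constant: 0.5·0.25 + 0.2·0.00446226 + 0.3·0.000587602 = 0.126069.
P(A | observation) = 0.125 / 0.126069 = 0.991523.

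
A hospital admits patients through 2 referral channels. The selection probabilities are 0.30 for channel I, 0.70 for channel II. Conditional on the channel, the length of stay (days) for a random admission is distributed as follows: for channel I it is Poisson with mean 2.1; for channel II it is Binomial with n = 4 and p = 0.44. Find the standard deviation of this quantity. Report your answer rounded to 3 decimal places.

Per component, I: μ=2.1, E[X²]=6.51; II: μ=1.76, E[X²]=4.0832.
E[X] = 0.3·2.1 + 0.7·1.76 = 1.862.
E[X²] = 0.3·6.51 + 0.7·4.0832 = 4.81124.
Var(X) = E[X²] − (E[X])² = 4.81124 − 3.46704 = 1.3442.
SD(X) = √1.3442 = 1.15939.

1.159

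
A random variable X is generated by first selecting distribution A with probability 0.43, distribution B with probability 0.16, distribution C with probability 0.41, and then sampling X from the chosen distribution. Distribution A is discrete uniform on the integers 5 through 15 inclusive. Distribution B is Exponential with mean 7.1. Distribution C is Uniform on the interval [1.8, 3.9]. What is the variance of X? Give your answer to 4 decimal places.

23.2927

Per component, A: μ=10, E[X²]=110; B: μ=7.1, E[X²]=100.82; C: μ=2.85, E[X²]=8.49.
E[X] = 0.43·10 + 0.16·7.1 + 0.41·2.85 = 6.6045.
E[X²] = 0.43·110 + 0.16·100.82 + 0.41·8.49 = 66.9121.
Var(X) = E[X²] − (E[X])² = 66.9121 − 43.6194 = 23.2927.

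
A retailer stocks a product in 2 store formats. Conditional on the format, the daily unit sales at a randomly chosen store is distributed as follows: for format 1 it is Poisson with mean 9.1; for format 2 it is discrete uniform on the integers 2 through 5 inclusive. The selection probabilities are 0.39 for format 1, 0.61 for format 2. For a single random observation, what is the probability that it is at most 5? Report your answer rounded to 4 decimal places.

0.6528

Conditional on each format, P(X ≤ 5): 1: 0.109751; 2: 1.
By total probability, P(X ≤ 5) = 0.39·0.109751 + 0.61·1 = 0.652803.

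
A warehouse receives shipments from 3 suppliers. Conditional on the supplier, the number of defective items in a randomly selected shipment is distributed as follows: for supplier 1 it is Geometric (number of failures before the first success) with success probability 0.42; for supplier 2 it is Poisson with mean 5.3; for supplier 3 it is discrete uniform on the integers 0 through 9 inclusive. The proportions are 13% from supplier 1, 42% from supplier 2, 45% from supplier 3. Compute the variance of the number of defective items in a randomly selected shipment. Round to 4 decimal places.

Per component, 1: μ=1.38095, E[X²]=5.19501; 2: μ=5.3, E[X²]=33.39; 3: μ=4.5, E[X²]=28.5.
E[X] = 0.13·1.38095 + 0.42·5.3 + 0.45·4.5 = 4.43052.
E[X²] = 0.13·5.19501 + 0.42·33.39 + 0.45·28.5 = 27.5242.
Var(X) = E[X²] − (E[X])² = 27.5242 − 19.6295 = 7.89461.

7.8946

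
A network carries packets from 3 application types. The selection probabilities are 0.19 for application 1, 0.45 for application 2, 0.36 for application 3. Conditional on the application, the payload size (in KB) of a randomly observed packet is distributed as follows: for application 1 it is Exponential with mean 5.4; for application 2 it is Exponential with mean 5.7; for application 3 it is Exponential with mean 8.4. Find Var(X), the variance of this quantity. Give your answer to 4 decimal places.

Per component, 1: μ=5.4, E[X²]=58.32; 2: μ=5.7, E[X²]=64.98; 3: μ=8.4, E[X²]=141.12.
E[X] = 0.19·5.4 + 0.45·5.7 + 0.36·8.4 = 6.615.
E[X²] = 0.19·58.32 + 0.45·64.98 + 0.36·141.12 = 91.125.
Var(X) = E[X²] − (E[X])² = 91.125 − 43.7582 = 47.3668.

47.3668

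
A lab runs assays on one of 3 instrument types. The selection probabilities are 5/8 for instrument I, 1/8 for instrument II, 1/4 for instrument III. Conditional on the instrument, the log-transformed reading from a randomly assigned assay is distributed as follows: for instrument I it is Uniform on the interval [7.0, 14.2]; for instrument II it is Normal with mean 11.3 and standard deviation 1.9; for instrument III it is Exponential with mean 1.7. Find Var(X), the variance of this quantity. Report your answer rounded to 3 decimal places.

Per component, I: μ=10.6, E[X²]=116.68; II: μ=11.3, E[X²]=131.3; III: μ=1.7, E[X²]=5.78.
E[X] = 0.625·10.6 + 0.125·11.3 + 0.25·1.7 = 8.4625.
E[X²] = 0.625·116.68 + 0.125·131.3 + 0.25·5.78 = 90.7825.
Var(X) = E[X²] − (E[X])² = 90.7825 − 71.6139 = 19.1686.

19.169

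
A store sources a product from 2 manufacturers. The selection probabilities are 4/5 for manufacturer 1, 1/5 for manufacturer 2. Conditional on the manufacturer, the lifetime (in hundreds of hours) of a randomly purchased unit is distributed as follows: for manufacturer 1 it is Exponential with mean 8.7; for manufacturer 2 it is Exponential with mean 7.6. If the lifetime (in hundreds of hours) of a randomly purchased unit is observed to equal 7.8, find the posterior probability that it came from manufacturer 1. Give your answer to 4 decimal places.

Likelihoods f(7.8 | ·): 1: 0.0468936; 2: 0.047148.
Posterior ∝ prior × likelihood. Numerator for 1: 0.8·0.0468936 = 0.0375149.
Normalizing constant: 0.8·0.0468936 + 0.2·0.047148 = 0.0469445.
P(1 | observation) = 0.0375149 / 0.0469445 = 0.799133.

0.7991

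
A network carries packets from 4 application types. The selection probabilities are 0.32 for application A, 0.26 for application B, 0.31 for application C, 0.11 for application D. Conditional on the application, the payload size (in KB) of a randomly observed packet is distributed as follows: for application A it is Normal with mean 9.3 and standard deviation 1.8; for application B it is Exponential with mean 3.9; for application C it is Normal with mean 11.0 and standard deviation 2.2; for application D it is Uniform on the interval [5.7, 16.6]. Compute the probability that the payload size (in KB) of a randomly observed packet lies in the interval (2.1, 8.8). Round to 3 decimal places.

Conditional on each application, P(2.1 < X < 8.8): A: 0.39056; B: 0.47892; C: 0.158629; D: 0.284404.
By total probability, P(2.1 < X < 8.8) = 0.32·0.39056 + 0.26·0.47892 + 0.31·0.158629 + 0.11·0.284404 = 0.329958.

0.330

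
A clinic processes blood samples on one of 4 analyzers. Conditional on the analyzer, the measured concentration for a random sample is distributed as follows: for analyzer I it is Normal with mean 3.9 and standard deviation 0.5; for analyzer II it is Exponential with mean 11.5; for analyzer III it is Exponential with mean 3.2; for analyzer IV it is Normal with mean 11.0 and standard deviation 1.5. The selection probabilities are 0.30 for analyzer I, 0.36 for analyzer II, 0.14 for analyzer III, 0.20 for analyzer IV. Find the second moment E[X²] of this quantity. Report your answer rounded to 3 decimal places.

For each component E[X²] = Var + (mean)², giving I: 15.46; II: 264.5; III: 20.48; IV: 123.25.
Overall E[X²] = 0.3·15.46 + 0.36·264.5 + 0.14·20.48 + 0.2·123.25 = 127.375.

127.375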